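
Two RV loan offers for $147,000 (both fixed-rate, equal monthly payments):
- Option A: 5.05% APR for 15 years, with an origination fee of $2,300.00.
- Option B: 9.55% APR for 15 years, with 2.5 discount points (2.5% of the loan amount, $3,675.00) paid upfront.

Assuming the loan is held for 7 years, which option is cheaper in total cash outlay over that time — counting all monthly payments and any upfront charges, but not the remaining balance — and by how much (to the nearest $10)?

Option A: at 5.05% the monthly rate is 0.0042083, so the payment is 147,000 × 0.0042083 / (1 − 1.0042083^−180) = $1,166.30.
Option B: at 9.55% the monthly rate is 0.0079583, so the payment is 147,000 × 0.0079583 / (1 − 1.0079583^−180) = $1,539.45.
Over 84 months: Option A costs 84 × $1,166.30 + $2,300.00 = $100,269.20; Option B costs 84 × $1,539.45 + $3,675.00 = $132,988.80.
Option A is cheaper by $132,988.80 − $100,269.20 = $32,719.60.

Option A by $32,720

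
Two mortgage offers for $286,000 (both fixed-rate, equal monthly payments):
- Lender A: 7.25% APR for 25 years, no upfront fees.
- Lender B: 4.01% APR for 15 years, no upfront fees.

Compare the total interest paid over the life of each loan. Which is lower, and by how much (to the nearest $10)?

Lender B by $239,120

Lender A: at 7.25% the monthly rate is 0.0060417, so the payment is 286,000 × 0.0060417 / (1 − 1.0060417^−300) = $2,067.23.
Total interest on Lender A = 300 × $2,067.23 − $286,000 = $334,169.00.
Lender B: monthly rate = 4.01%/12 = 0.0033417; payment = 286,000 × 0.0033417 / (1 − (1+0.0033417)^−180) = $2,116.94.
Total interest on Lender B = 180 × $2,116.94 − $286,000 = $95,049.20.
Lender B is lower by $239,119.80.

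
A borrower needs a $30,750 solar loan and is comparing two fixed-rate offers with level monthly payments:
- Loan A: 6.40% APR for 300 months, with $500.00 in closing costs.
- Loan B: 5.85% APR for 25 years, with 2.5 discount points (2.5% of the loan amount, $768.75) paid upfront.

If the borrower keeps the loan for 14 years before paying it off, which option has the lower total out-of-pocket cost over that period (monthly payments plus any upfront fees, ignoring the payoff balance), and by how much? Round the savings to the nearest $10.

Loan B by $1,480

Loan A: monthly rate = 6.4%/12 = 0.0053333; payment = 30,750 × 0.0053333 / (1 − (1+0.0053333)^−300) = $205.71.
Loan B: monthly rate = 5.85%/12 = 0.0048750; payment = 30,750 × 0.0048750 / (1 − (1+0.0048750)^−300) = $195.31.
Over 168 months: Loan A costs 168 × $205.71 + $500.00 = $35,059.28; Loan B costs 168 × $195.31 + $768.75 = $33,580.83.
Loan B is cheaper by $35,059.28 − $33,580.83 = $1,478.45.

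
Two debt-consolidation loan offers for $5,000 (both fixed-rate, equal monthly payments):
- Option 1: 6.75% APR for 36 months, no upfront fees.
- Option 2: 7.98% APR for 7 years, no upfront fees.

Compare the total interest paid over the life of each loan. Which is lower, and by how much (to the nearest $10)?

Option 1: monthly rate = 6.75%/12 = 0.0056250; payment = 5,000 × 0.0056250 / (1 − (1+0.0056250)^−36) = $153.81.
Total interest on Option 1 = 36 × $153.81 − $5,000 = $537.16.
Option 2: at 7.98% the monthly rate is 0.0066500, so the payment is 5,000 × 0.0066500 / (1 − 1.0066500^−84) = $77.88.
Total interest on Option 2 = 84 × $77.88 − $5,000 = $1,541.92.
Option 1 is lower by $1,004.76.

Option 1 by $1,000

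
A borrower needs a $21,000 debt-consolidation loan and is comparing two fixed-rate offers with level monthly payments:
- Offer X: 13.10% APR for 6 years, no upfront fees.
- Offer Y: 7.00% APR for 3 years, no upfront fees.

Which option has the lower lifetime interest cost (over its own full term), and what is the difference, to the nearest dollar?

Offer Y by $7,089

Offer X: at 13.10% the monthly rate is 0.0109167, so the payment is 21,000 × 0.0109167 / (1 − 1.0109167^−72) = $422.67.
Total interest on Offer X = 72 × $422.67 − $21,000 = $9,432.24.
Offer Y: at 7.00% the monthly rate is 0.0058333, so the payment is 21,000 × 0.0058333 / (1 − 1.0058333^−36) = $648.42.
Total interest on Offer Y = 36 × $648.42 − $21,000 = $2,343.12.
Offer Y is lower by $7,089.12.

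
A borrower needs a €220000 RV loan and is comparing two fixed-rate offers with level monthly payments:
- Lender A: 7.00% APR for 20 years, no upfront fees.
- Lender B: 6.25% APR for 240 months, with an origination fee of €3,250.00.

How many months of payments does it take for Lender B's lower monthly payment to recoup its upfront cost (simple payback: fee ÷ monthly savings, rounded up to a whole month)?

34 months

Lender A: monthly rate = 7%/12 = 0.0058333; payment = 220,000 × 0.0058333 / (1 − (1+0.0058333)^−240) = €1,705.66.
Lender B: monthly rate = 6.25%/12 = 0.0052083; payment = 220,000 × 0.0052083 / (1 − (1+0.0052083)^−240) = €1,608.04.
Monthly savings = €1,705.66 − €1,608.04 = €97.62.
Break-even = €3,250.00 / €97.62 = 33.29 → 34 months.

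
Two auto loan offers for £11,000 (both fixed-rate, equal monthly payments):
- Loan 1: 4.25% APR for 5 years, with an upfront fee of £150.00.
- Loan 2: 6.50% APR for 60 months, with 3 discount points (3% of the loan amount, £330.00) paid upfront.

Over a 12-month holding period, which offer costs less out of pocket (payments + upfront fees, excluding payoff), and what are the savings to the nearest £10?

Loan 1 by £320

Loan 1: at 4.25% the monthly rate is 0.0035417, so the payment is 11,000 × 0.0035417 / (1 − 1.0035417^−60) = £203.83.
Loan 2: monthly rate = 6.5%/12 = 0.0054167; payment = 11,000 × 0.0054167 / (1 − (1+0.0054167)^−60) = £215.23.
Over 12 months: Loan 1 costs 12 × £203.83 + £150.00 = £2,595.96; Loan 2 costs 12 × £215.23 + £330.00 = £2,912.76.
Loan 1 is cheaper by £2,912.76 − £2,595.96 = £316.80.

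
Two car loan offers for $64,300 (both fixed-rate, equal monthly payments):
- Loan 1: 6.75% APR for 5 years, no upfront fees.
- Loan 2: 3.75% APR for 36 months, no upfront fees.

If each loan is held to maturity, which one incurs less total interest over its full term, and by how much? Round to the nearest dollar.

Loan 2 by $7,854

Loan 1: monthly rate = 6.75%/12 = 0.0056250; payment = 64,300 × 0.0056250 / (1 − (1+0.0056250)^−60) = $1,265.65.
Total interest on Loan 1 = 60 × $1,265.65 − $64,300 = $11,639.00.
Loan 2: monthly rate = 3.75%/12 = 0.0031250; payment = 64,300 × 0.0031250 / (1 − (1+0.0031250)^−36) = $1,891.25.
Total interest on Loan 2 = 36 × $1,891.25 − $64,300 = $3,785.00.
Loan 2 is lower by $7,854.00.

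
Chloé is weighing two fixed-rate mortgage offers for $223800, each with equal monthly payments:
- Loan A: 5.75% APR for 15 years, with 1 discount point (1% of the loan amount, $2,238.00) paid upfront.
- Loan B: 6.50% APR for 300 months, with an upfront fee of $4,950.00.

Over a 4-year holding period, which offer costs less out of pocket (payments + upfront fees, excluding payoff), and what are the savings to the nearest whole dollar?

Loan B by $13,961

Loan A: at 5.75% the monthly rate is 0.0047917, so the payment is 223,800 × 0.0047917 / (1 − 1.0047917^−180) = $1,858.46.
Loan B: monthly rate = 6.5%/12 = 0.0054167; payment = 223,800 × 0.0054167 / (1 − (1+0.0054167)^−300) = $1,511.11.
Over 48 months: Loan A costs 48 × $1,858.46 + $2,238.00 = $91,444.08; Loan B costs 48 × $1,511.11 + $4,950.00 = $77,483.28.
Loan B is cheaper by $91,444.08 − $77,483.28 = $13,960.80.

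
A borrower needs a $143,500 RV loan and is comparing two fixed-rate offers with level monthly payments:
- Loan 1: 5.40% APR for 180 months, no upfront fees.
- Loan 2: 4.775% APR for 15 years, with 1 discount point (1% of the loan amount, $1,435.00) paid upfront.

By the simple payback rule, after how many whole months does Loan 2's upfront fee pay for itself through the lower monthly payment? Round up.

31 months

Loan 1: monthly rate = 5.4%/12 = 0.0045000; payment = 143,500 × 0.0045000 / (1 − (1+0.0045000)^−180) = $1,164.91.
Loan 2: at 4.775% the monthly rate is 0.0039792, so the payment is 143,500 × 0.0039792 / (1 − 1.0039792^−180) = $1,118.04.
Monthly savings = $1,164.91 − $1,118.04 = $46.87.
Break-even = $1,435.00 / $46.87 = 30.62 → 31 months.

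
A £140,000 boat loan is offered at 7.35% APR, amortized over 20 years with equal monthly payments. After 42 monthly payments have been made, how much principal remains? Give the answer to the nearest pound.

With monthly rate i = 7.35%/12 = 0.0061250, the balance after k of n payments is P · [(1+i)^n − (1+i)^k] / [(1+i)^n − 1].
(1+0.0061250)^240 = 4.32977866 and (1+0.0061250)^42 = 1.29235402, so the balance is 140,000 × (4.32977866 − 1.29235402) / (4.32977866 − 1) = £127,708.02.

£127,708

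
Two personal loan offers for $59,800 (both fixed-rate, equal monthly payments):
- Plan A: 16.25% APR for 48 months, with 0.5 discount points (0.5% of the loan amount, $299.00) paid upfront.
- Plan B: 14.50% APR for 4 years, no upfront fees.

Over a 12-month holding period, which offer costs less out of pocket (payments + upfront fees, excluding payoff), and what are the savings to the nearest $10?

Plan A: monthly rate = 16.25%/12 = 0.0135417; payment = 59,800 × 0.0135417 / (1 − (1+0.0135417)^−48) = $1,702.42.
Plan B: monthly rate = 14.5%/12 = 0.0120833; payment = 59,800 × 0.0120833 / (1 − (1+0.0120833)^−48) = $1,649.16.
Over 12 months: Plan A costs 12 × $1,702.42 + $299.00 = $20,728.04; Plan B costs 12 × $1,649.16 = $19,789.92.
Plan B is cheaper by $20,728.04 − $19,789.92 = $938.12.

Plan B by $940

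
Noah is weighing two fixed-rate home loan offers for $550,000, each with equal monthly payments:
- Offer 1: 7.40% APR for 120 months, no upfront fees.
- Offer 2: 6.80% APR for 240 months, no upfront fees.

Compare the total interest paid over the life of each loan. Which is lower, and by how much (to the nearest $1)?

Offer 1 by $227,617

Offer 1: monthly rate = 7.4%/12 = 0.0061667; payment = 550,000 × 0.0061667 / (1 − (1+0.0061667)^−120) = $6,499.93.
Total interest on Offer 1 = 120 × $6,499.93 − $550,000 = $229,991.60.
Offer 2: monthly rate = 6.8%/12 = 0.0056667; payment = 550,000 × 0.0056667 / (1 − (1+0.0056667)^−240) = $4,198.37.
Total interest on Offer 2 = 240 × $4,198.37 − $550,000 = $457,608.80.
Offer 1 is lower by $227,617.20.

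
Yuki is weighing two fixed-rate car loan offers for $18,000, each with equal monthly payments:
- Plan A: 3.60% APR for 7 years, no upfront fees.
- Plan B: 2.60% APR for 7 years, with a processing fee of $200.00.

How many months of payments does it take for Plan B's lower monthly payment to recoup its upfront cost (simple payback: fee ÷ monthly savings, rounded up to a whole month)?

25 months

Plan A: monthly rate = 3.6%/12 = 0.0030000; payment = 18,000 × 0.0030000 / (1 − (1+0.0030000)^−84) = $242.74.
Plan B: at 2.60% the monthly rate is 0.0021667, so the payment is 18,000 × 0.0021667 / (1 − 1.0021667^−84) = $234.61.
Monthly savings = $242.74 − $234.61 = $8.13.
Break-even = $200.00 / $8.13 = 24.60 → 25 months.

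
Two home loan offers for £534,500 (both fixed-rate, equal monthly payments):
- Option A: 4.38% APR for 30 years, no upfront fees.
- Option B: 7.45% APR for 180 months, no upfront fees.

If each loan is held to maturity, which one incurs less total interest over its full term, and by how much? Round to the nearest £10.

Option A: monthly rate = 4.38%/12 = 0.0036500; payment = 534,500 × 0.0036500 / (1 − (1+0.0036500)^−360) = £2,670.26.
Total interest on Option A = 360 × £2,670.26 − £534,500 = £426,793.60.
Option B: at 7.45% the monthly rate is 0.0062083, so the payment is 534,500 × 0.0062083 / (1 − 1.0062083^−180) = £4,939.71.
Total interest on Option B = 180 × £4,939.71 − £534,500 = £354,647.80.
Option B is lower by £72,145.80.

Option B by £72,150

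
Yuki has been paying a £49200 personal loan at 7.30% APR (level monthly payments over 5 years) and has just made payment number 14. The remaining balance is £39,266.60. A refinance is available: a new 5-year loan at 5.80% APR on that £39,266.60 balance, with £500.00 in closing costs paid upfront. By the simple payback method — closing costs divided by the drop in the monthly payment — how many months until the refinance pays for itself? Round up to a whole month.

Current payment = 49,200 × 7.3%/12 / (1 − (1+0.0060833)^−60) = £981.20.
Refinanced payment = 39,266.60 × 0.0048333 / (1 − (1+0.0048333)^−60) = £755.49.
Monthly savings = £981.20 − £755.49 = £225.71.
Break-even = £500.00 / £225.71 = 2.22 → 3 months.

3 months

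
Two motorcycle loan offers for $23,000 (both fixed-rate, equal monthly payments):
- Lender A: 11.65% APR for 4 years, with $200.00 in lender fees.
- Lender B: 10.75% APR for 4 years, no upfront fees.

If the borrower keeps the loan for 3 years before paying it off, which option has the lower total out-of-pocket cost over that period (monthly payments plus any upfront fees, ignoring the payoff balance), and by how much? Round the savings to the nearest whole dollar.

Lender A: monthly rate = 11.65%/12 = 0.0097083; payment = 23,000 × 0.0097083 / (1 − (1+0.0097083)^−48) = $601.73.
Lender B: at 10.75% the monthly rate is 0.0089583, so the payment is 23,000 × 0.0089583 / (1 − 1.0089583^−48) = $591.66.
Over 36 months: Lender A costs 36 × $601.73 + $200.00 = $21,862.28; Lender B costs 36 × $591.66 = $21,299.76.
Lender B is cheaper by $21,862.28 − $21,299.76 = $562.52.

Lender B by $563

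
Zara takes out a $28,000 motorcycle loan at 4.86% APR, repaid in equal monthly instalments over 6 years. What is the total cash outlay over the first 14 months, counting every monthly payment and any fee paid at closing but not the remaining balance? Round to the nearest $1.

Monthly rate = 4.86%/12 = 0.0040500; payment = 28,000 × 0.0040500 / (1 − (1+0.0040500)^−72) = $449.12.
Total outlay = 14 × $449.12 = $6,287.68.

$6,288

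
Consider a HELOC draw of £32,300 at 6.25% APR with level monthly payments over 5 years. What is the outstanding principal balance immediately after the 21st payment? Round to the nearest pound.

£22,120

With monthly rate i = 6.25%/12 = 0.0052083, the balance after k of n payments is P · [(1+i)^n − (1+i)^k] / [(1+i)^n − 1].
(1+0.0052083)^60 = 1.36572990 and (1+0.0052083)^21 = 1.11526401, so the balance is 32,300 × (1.36572990 − 1.11526401) / (1.36572990 − 1) = £22,120.28.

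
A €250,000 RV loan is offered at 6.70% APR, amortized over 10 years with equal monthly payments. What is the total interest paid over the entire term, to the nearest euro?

At 6.70% the monthly rate is 0.0055833, so the payment is 250,000 × 0.0055833 / (1 − 1.0055833^−120) = €2,864.21.
Total paid = 120 × €2,864.21 = €343,705.20; interest = €343,705.20 − €250,000 = €93,705.20.

€93,705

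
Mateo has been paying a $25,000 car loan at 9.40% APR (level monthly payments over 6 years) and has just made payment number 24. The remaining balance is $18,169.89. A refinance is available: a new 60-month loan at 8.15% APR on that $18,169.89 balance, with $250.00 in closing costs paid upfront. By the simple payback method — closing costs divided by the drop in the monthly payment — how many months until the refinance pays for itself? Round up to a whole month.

3 months

Current payment = 25,000 × 9.4%/12 / (1 − (1+0.0078333)^−72) = $455.62.
Refinanced payment = 18,169.89 × 0.0067917 / (1 − (1+0.0067917)^−60) = $369.73.
Monthly savings = $455.62 − $369.73 = $85.89.
Break-even = $250.00 / $85.89 = 2.91 → 3 months.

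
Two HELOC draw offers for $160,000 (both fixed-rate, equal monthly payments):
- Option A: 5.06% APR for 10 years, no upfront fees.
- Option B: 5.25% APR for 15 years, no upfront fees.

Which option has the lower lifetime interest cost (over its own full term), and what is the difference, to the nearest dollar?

Option A by $27,307

Option A: monthly rate = 5.06%/12 = 0.0042167; payment = 160,000 × 0.0042167 / (1 − (1+0.0042167)^−120) = $1,701.74.
Total interest on Option A = 120 × $1,701.74 − $160,000 = $44,208.80.
Option B: at 5.25% the monthly rate is 0.0043750, so the payment is 160,000 × 0.0043750 / (1 − 1.0043750^−180) = $1,286.20.
Total interest on Option B = 180 × $1,286.20 − $160,000 = $71,516.00.
Option A is lower by $27,307.20.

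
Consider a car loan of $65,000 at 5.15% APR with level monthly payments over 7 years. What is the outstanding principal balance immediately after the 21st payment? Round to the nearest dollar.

$50,872

With monthly rate i = 5.15%/12 = 0.0042917, the balance after k of n payments is P · [(1+i)^n − (1+i)^k] / [(1+i)^n − 1].
(1+0.0042917)^84 = 1.43294051 and (1+0.0042917)^21 = 1.09410006, so the balance is 65,000 × (1.43294051 − 1.09410006) / (1.43294051 − 1) = $50,872.18.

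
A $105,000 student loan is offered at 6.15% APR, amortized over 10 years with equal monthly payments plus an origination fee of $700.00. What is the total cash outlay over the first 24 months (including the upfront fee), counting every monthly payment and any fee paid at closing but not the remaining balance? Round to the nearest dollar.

At 6.15% the monthly rate is 0.0051250, so the payment is 105,000 × 0.0051250 / (1 − 1.0051250^−120) = $1,173.64.
Total outlay = 24 × $1,173.64 + $700.00 = $28,867.36.

$28,867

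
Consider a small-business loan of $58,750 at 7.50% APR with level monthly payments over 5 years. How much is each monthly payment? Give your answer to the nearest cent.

Monthly rate = 7.5%/12 = 0.0062500; payment = 58,750 × 0.0062500 / (1 − (1+0.0062500)^−60) = $1,177.23.

$1,177.23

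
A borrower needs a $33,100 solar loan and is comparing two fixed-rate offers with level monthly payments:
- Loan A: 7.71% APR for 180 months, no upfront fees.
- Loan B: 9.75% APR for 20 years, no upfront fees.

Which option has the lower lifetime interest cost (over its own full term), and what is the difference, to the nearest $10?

Loan A by $19,410

Loan A: monthly rate = 7.71%/12 = 0.0064250; payment = 33,100 × 0.0064250 / (1 − (1+0.0064250)^−180) = $310.80.
Total interest on Loan A = 180 × $310.80 − $33,100 = $22,844.00.
Loan B: monthly rate = 9.75%/12 = 0.0081250; payment = 33,100 × 0.0081250 / (1 − (1+0.0081250)^−240) = $313.96.
Total interest on Loan B = 240 × $313.96 − $33,100 = $42,250.40.
Loan A is lower by $19,406.40.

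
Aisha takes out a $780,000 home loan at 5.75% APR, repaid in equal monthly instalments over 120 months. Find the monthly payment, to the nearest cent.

At 5.75% the monthly rate is 0.0047917, so the payment is 780,000 × 0.0047917 / (1 − 1.0047917^−120) = $8,562.00.

$8,562.00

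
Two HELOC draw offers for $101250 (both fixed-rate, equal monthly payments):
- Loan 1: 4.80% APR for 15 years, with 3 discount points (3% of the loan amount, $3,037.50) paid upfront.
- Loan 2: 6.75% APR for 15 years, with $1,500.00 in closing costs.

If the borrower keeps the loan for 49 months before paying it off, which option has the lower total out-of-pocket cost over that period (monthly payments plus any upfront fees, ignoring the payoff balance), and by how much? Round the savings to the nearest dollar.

Loan 1 by $3,647

Loan 1: at 4.80% the monthly rate is 0.0040000, so the payment is 101,250 × 0.0040000 / (1 − 1.0040000^−180) = $790.17.
Loan 2: monthly rate = 6.75%/12 = 0.0056250; payment = 101,250 × 0.0056250 / (1 − (1+0.0056250)^−180) = $895.97.
Over 49 months: Loan 1 costs 49 × $790.17 + $3,037.50 = $41,755.83; Loan 2 costs 49 × $895.97 + $1,500.00 = $45,402.53.
Loan 1 is cheaper by $45,402.53 − $41,755.83 = $3,646.70.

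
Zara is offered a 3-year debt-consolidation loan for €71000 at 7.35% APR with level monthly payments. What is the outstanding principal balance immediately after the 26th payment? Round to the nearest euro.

€21,312

With monthly rate i = 7.35%/12 = 0.0061250, the balance after k of n payments is P · [(1+i)^n − (1+i)^k] / [(1+i)^n − 1].
(1+0.0061250)^36 = 1.24586176 and (1+0.0061250)^26 = 1.17206163, so the balance is 71,000 × (1.24586176 − 1.17206163) / (1.24586176 − 1) = €21,312.01.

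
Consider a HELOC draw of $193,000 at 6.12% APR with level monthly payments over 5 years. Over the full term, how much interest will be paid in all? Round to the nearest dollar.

$31,521

Monthly rate = 6.12%/12 = 0.0051000; payment = 193,000 × 0.0051000 / (1 − (1+0.0051000)^−60) = $3,742.01.
Total paid = 60 × $3,742.01 = $224,520.60; interest = $224,520.60 − $193,000 = $31,520.60.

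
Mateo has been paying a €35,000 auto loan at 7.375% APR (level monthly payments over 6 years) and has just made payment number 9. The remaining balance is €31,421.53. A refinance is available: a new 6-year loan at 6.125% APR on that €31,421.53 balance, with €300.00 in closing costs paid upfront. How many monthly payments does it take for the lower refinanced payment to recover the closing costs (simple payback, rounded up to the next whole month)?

4 months

Current payment = 35,000 × 7.375%/12 / (1 − (1+0.0061458)^−72) = €603.04.
Refinanced payment = 31,421.53 × 0.0051042 / (1 − (1+0.0051042)^−72) = €522.60.
Monthly savings = €603.04 − €522.60 = €80.44.
Break-even = €300.00 / €80.44 = 3.73 → 4 months.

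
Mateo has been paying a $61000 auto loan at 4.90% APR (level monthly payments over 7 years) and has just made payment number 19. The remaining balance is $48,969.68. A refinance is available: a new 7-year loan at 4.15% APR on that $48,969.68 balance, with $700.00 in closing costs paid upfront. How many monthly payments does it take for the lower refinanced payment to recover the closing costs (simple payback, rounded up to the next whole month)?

Current payment = 61,000 × 4.9%/12 / (1 − (1+0.0040833)^−84) = $859.31.
Refinanced payment = 48,969.68 × 0.0034583 / (1 − (1+0.0034583)^−84) = $672.74.
Monthly savings = $859.31 − $672.74 = $186.57.
Break-even = $700.00 / $186.57 = 3.75 → 4 months.

4 months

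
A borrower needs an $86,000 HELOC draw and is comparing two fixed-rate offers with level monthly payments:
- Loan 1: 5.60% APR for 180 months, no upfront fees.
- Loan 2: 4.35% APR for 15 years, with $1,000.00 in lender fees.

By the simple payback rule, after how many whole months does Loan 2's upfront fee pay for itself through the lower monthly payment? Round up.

18 months

Loan 1: at 5.60% the monthly rate is 0.0046667, so the payment is 86,000 × 0.0046667 / (1 − 1.0046667^−180) = $707.26.
Loan 2: at 4.35% the monthly rate is 0.0036250, so the payment is 86,000 × 0.0036250 / (1 − 1.0036250^−180) = $651.32.
Monthly savings = $707.26 − $651.32 = $55.94.
Break-even = $1,000.00 / $55.94 = 17.88 → 18 months.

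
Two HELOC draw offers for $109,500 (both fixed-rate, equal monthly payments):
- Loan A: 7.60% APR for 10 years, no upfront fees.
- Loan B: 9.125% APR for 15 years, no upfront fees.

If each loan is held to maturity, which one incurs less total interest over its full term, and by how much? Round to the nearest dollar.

Loan A: monthly rate = 7.6%/12 = 0.0063333; payment = 109,500 × 0.0063333 / (1 − (1+0.0063333)^−120) = $1,305.51.
Total interest on Loan A = 120 × $1,305.51 − $109,500 = $47,161.20.
Loan B: at 9.125% the monthly rate is 0.0076042, so the payment is 109,500 × 0.0076042 / (1 − 1.0076042^−180) = $1,118.78.
Total interest on Loan B = 180 × $1,118.78 − $109,500 = $91,880.40.
Loan A is lower by $44,719.20.

Loan A by $44,719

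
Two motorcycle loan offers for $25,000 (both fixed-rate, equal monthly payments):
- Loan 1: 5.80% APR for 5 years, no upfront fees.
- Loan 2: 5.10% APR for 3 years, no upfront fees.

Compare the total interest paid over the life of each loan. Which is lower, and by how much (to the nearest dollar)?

Loan 2 by $1,846

Loan 1: at 5.80% the monthly rate is 0.0048333, so the payment is 25,000 × 0.0048333 / (1 − 1.0048333^−60) = $481.00.
Total interest on Loan 1 = 60 × $481.00 − $25,000 = $3,860.00.
Loan 2: monthly rate = 5.1%/12 = 0.0042500; payment = 25,000 × 0.0042500 / (1 − (1+0.0042500)^−36) = $750.40.
Total interest on Loan 2 = 36 × $750.40 − $25,000 = $2,014.40.
Loan 2 is lower by $1,845.60.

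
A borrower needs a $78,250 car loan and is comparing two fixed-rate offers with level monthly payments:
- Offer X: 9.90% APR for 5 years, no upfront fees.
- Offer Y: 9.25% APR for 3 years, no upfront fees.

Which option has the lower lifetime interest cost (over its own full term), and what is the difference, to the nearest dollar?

Offer Y by $9,616

Offer X: at 9.90% the monthly rate is 0.0082500, so the payment is 78,250 × 0.0082500 / (1 − 1.0082500^−60) = $1,658.73.
Total interest on Offer X = 60 × $1,658.73 − $78,250 = $21,273.80.
Offer Y: monthly rate = 9.25%/12 = 0.0077083; payment = 78,250 × 0.0077083 / (1 − (1+0.0077083)^−36) = $2,497.44.
Total interest on Offer Y = 36 × $2,497.44 − $78,250 = $11,657.84.
Offer Y is lower by $9,615.96.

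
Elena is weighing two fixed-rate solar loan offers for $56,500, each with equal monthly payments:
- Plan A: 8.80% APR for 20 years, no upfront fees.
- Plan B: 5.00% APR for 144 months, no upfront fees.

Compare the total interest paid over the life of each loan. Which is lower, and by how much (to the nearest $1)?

Plan B by $45,015

Plan A: at 8.80% the monthly rate is 0.0073333, so the payment is 56,500 × 0.0073333 / (1 − 1.0073333^−240) = $501.10.
Total interest on Plan A = 240 × $501.10 − $56,500 = $63,764.00.
Plan B: at 5.00% the monthly rate is 0.0041667, so the payment is 56,500 × 0.0041667 / (1 − 1.0041667^−144) = $522.56.
Total interest on Plan B = 144 × $522.56 − $56,500 = $18,748.64.
Plan B is lower by $45,015.36.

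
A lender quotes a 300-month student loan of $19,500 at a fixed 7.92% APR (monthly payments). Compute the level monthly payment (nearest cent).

At 7.92% the monthly rate is 0.0066000, so the payment is 19,500 × 0.0066000 / (1 − 1.0066000^−300) = $149.47.

$149.47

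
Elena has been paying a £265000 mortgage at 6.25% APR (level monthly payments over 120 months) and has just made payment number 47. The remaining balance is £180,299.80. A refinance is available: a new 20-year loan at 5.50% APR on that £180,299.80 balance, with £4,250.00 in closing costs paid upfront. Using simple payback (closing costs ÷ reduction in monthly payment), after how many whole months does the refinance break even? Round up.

Current payment = 265,000 × 6.25%/12 / (1 − (1+0.0052083)^−120) = £2,975.42.
Refinanced payment = 180,299.80 × 0.0045833 / (1 − (1+0.0045833)^−240) = £1,240.26.
Monthly savings = £2,975.42 − £1,240.26 = £1,735.16.
Break-even = £4,250.00 / £1,735.16 = 2.45 → 3 months.

3 months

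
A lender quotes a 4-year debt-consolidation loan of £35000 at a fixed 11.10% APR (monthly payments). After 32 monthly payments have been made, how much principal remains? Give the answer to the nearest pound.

With monthly rate i = 11.1%/12 = 0.0092500, the balance after k of n payments is P · [(1+i)^n − (1+i)^k] / [(1+i)^n − 1].
(1+0.0092500)^48 = 1.55575207 and (1+0.0092500)^32 = 1.34264209, so the balance is 35,000 × (1.55575207 − 1.34264209) / (1.55575207 − 1) = £13,421.18.

£13,421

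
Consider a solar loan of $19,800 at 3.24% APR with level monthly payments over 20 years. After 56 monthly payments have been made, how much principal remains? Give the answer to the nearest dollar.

With monthly rate i = 3.24%/12 = 0.0027000, the balance after k of n payments is P · [(1+i)^n − (1+i)^k] / [(1+i)^n − 1].
(1+0.0027000)^240 = 1.91004494 and (1+0.0027000)^56 = 1.16299229, so the balance is 19,800 × (1.91004494 − 1.16299229) / (1.91004494 − 1) = $16,253.75.

$16,254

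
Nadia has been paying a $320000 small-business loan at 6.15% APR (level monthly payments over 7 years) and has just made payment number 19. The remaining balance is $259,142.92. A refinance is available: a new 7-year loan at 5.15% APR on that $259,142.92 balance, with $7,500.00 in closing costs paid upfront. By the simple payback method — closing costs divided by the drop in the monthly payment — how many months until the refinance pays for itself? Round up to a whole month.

8 months

Current payment = 320,000 × 6.15%/12 / (1 − (1+0.0051250)^−84) = $4,697.78.
Refinanced payment = 259,142.92 × 0.0042917 / (1 − (1+0.0042917)^−84) = $3,681.00.
Monthly savings = $4,697.78 − $3,681.00 = $1,016.78.
Break-even = $7,500.00 / $1,016.78 = 7.38 → 8 months.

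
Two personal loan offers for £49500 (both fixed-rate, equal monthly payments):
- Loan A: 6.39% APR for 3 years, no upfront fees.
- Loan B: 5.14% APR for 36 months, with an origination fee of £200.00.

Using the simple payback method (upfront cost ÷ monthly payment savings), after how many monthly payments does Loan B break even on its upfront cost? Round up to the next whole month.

Loan A: monthly rate = 6.39%/12 = 0.0053250; payment = 49,500 × 0.0053250 / (1 − (1+0.0053250)^−36) = £1,514.65.
Loan B: monthly rate = 5.14%/12 = 0.0042833; payment = 49,500 × 0.0042833 / (1 − (1+0.0042833)^−36) = £1,486.67.
Monthly savings = £1,514.65 − £1,486.67 = £27.98.
Break-even = £200.00 / £27.98 = 7.15 → 8 months.

8 months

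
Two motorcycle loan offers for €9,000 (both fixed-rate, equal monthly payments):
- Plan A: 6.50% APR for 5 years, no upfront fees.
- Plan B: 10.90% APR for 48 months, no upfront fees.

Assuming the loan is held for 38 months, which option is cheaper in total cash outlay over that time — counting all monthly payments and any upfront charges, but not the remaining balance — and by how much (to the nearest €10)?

Plan A by €2,130

Plan A: monthly rate = 6.5%/12 = 0.0054167; payment = 9,000 × 0.0054167 / (1 − (1+0.0054167)^−60) = €176.10.
Plan B: monthly rate = 10.9%/12 = 0.0090833; payment = 9,000 × 0.0090833 / (1 − (1+0.0090833)^−48) = €232.17.
Over 38 months: Plan A costs 38 × €176.10 = €6,691.80; Plan B costs 38 × €232.17 = €8,822.46.
Plan A is cheaper by €8,822.46 − €6,691.80 = €2,130.66.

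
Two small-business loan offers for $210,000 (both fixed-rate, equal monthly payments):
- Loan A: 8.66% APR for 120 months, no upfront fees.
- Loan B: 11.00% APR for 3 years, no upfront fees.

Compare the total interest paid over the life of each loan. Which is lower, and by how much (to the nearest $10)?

Loan A: monthly rate = 8.66%/12 = 0.0072167; payment = 210,000 × 0.0072167 / (1 − (1+0.0072167)^−120) = $2,621.70.
Total interest on Loan A = 120 × $2,621.70 − $210,000 = $104,604.00.
Loan B: at 11.00% the monthly rate is 0.0091667, so the payment is 210,000 × 0.0091667 / (1 − 1.0091667^−36) = $6,875.13.
Total interest on Loan B = 36 × $6,875.13 − $210,000 = $37,504.68.
Loan B is lower by $67,099.32.

Loan B by $67,100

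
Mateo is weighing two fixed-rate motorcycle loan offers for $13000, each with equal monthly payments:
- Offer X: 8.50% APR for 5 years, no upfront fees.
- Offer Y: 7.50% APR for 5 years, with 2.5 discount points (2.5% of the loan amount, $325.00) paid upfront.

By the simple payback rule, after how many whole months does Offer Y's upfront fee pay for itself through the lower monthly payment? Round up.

53 months

Offer X: at 8.50% the monthly rate is 0.0070833, so the payment is 13,000 × 0.0070833 / (1 − 1.0070833^−60) = $266.71.
Offer Y: at 7.50% the monthly rate is 0.0062500, so the payment is 13,000 × 0.0062500 / (1 − 1.0062500^−60) = $260.49.
Monthly savings = $266.71 − $260.49 = $6.22.
Break-even = $325.00 / $6.22 = 52.25 → 53 months.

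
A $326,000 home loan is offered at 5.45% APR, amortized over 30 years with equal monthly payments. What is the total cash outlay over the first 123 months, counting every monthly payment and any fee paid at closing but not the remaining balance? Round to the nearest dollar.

$226,416

At 5.45% the monthly rate is 0.0045417, so the payment is 326,000 × 0.0045417 / (1 − 1.0045417^−360) = $1,840.78.
Total outlay = 123 × $1,840.78 = $226,415.94.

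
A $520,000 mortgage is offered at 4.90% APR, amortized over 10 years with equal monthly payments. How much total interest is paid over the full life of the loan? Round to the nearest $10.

$138,800

At 4.90% the monthly rate is 0.0040833, so the payment is 520,000 × 0.0040833 / (1 − 1.0040833^−120) = $5,490.02.
Total paid = 120 × $5,490.02 = $658,802.40; interest = $658,802.40 − $520,000 = $138,802.40.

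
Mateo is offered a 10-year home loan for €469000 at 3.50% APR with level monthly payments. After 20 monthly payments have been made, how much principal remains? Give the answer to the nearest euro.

€401,759

With monthly rate i = 3.5%/12 = 0.0029167, the balance after k of n payments is P · [(1+i)^n − (1+i)^k] / [(1+i)^n − 1].
(1+0.0029167)^120 = 1.41834482 and (1+0.0029167)^20 = 1.05997829, so the balance is 469,000 × (1.41834482 − 1.05997829) / (1.41834482 − 1) = €401,759.25.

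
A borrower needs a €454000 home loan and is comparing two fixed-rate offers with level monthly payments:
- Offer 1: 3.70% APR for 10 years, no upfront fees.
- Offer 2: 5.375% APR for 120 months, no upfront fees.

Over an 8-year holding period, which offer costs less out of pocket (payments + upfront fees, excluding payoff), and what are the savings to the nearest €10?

Offer 1: at 3.70% the monthly rate is 0.0030833, so the payment is 454,000 × 0.0030833 / (1 − 1.0030833^−120) = €4,532.08.
Offer 2: monthly rate = 5.375%/12 = 0.0044792; payment = 454,000 × 0.0044792 / (1 − (1+0.0044792)^−120) = €4,899.02.
Over 96 months: Offer 1 costs 96 × €4,532.08 = €435,079.68; Offer 2 costs 96 × €4,899.02 = €470,305.92.
Offer 1 is cheaper by €470,305.92 − €435,079.68 = €35,226.24.

Offer 1 by €35,230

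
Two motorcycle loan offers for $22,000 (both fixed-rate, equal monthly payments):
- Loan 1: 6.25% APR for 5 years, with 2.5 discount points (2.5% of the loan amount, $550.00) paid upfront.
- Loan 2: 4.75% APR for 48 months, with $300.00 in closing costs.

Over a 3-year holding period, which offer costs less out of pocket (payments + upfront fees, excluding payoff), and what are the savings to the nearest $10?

Loan 1 by $2,500

Loan 1: at 6.25% the monthly rate is 0.0052083, so the payment is 22,000 × 0.0052083 / (1 − 1.0052083^−60) = $427.88.
Loan 2: monthly rate = 4.75%/12 = 0.0039583; payment = 22,000 × 0.0039583 / (1 − (1+0.0039583)^−48) = $504.16.
Over 36 months: Loan 1 costs 36 × $427.88 + $550.00 = $15,953.68; Loan 2 costs 36 × $504.16 + $300.00 = $18,449.76.
Loan 1 is cheaper by $18,449.76 − $15,953.68 = $2,496.08.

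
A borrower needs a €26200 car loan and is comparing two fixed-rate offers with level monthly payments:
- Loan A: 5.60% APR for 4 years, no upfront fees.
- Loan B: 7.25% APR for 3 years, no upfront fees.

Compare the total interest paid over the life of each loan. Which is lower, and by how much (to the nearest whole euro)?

Loan A: monthly rate = 5.6%/12 = 0.0046667; payment = 26,200 × 0.0046667 / (1 − (1+0.0046667)^−48) = €610.51.
Total interest on Loan A = 48 × €610.51 − €26,200 = €3,104.48.
Loan B: monthly rate = 7.25%/12 = 0.0060417; payment = 26,200 × 0.0060417 / (1 − (1+0.0060417)^−36) = €811.98.
Total interest on Loan B = 36 × €811.98 − €26,200 = €3,031.28.
Loan B is lower by €73.20.

Loan B by €73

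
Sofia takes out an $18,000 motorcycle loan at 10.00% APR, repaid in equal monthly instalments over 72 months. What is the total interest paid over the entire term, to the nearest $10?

$6,010

At 10.00% the monthly rate is 0.0083333, so the payment is 18,000 × 0.0083333 / (1 − 1.0083333^−72) = $333.47.
Total paid = 72 × $333.47 = $24,009.84; interest = $24,009.84 − $18,000 = $6,009.84.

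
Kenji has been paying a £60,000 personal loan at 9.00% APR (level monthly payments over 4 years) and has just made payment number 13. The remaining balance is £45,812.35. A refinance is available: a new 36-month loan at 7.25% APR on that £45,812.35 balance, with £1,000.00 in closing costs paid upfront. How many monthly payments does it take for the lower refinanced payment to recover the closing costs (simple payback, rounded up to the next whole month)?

14 months

Current payment = 60,000 × 9%/12 / (1 − (1+0.0075000)^−48) = £1,493.10.
Refinanced payment = 45,812.35 × 0.0060417 / (1 − (1+0.0060417)^−36) = £1,419.79.
Monthly savings = £1,493.10 − £1,419.79 = £73.31.
Break-even = £1,000.00 / £73.31 = 13.64 → 14 months.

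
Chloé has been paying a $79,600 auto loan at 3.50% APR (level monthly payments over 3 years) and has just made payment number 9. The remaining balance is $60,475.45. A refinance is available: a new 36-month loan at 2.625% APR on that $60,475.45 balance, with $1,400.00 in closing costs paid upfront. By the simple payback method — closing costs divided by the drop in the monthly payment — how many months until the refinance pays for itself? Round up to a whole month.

3 months

Current payment = 79,600 × 3.5%/12 / (1 − (1+0.0029167)^−36) = $2,332.45.
Refinanced payment = 60,475.45 × 0.0021875 / (1 − (1+0.0021875)^−36) = $1,748.72.
Monthly savings = $2,332.45 − $1,748.72 = $583.73.
Break-even = $1,400.00 / $583.73 = 2.40 → 3 months.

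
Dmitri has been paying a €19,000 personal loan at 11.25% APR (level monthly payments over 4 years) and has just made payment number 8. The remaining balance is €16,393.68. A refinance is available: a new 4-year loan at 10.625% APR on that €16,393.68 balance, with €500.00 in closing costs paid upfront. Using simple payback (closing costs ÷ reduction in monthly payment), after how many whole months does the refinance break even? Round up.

7 months

Current payment = 19,000 × 11.25%/12 / (1 − (1+0.0093750)^−48) = €493.37.
Refinanced payment = 16,393.68 × 0.0088542 / (1 − (1+0.0088542)^−48) = €420.72.
Monthly savings = €493.37 − €420.72 = €72.65.
Break-even = €500.00 / €72.65 = 6.88 → 7 months.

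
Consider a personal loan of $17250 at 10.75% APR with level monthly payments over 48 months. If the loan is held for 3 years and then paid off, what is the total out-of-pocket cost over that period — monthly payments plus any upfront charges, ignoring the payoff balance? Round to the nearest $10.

$15,970

At 10.75% the monthly rate is 0.0089583, so the payment is 17,250 × 0.0089583 / (1 − 1.0089583^−48) = $443.74.
Total outlay = 36 × $443.74 = $15,974.64.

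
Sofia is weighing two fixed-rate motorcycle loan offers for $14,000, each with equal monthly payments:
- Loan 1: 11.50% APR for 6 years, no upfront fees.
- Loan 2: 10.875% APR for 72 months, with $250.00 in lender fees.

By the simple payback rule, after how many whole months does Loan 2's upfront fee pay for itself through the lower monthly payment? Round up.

Loan 1: at 11.50% the monthly rate is 0.0095833, so the payment is 14,000 × 0.0095833 / (1 − 1.0095833^−72) = $270.08.
Loan 2: monthly rate = 10.875%/12 = 0.0090625; payment = 14,000 × 0.0090625 / (1 − (1+0.0090625)^−72) = $265.58.
Monthly savings = $270.08 − $265.58 = $4.50.
Break-even = $250.00 / $4.50 = 55.56 → 56 months.

56 months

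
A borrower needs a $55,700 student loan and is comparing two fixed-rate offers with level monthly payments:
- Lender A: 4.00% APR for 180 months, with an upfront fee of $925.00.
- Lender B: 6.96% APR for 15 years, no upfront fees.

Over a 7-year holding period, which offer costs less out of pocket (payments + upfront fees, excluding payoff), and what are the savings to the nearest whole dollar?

Lender A: monthly rate = 4%/12 = 0.0033333; payment = 55,700 × 0.0033333 / (1 − (1+0.0033333)^−180) = $412.01.
Lender B: monthly rate = 6.96%/12 = 0.0058000; payment = 55,700 × 0.0058000 / (1 − (1+0.0058000)^−180) = $499.40.
Over 84 months: Lender A costs 84 × $412.01 + $925.00 = $35,533.84; Lender B costs 84 × $499.40 = $41,949.60.
Lender A is cheaper by $41,949.60 − $35,533.84 = $6,415.76.

Lender A by $6,416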